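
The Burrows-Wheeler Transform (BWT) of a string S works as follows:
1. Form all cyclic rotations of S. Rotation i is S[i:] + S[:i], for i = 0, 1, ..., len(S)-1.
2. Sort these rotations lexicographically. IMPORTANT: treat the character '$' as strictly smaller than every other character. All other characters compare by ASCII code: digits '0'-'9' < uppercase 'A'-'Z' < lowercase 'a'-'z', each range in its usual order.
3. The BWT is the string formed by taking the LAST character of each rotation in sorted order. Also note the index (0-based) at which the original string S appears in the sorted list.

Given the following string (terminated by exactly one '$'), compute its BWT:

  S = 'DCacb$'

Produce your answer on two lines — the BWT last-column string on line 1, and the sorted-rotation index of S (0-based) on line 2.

Answer: bD$Cca
2

Derivation:
All 6 rotations (rotation i = S[i:]+S[:i]):
  rot[0] = DCacb$
  rot[1] = Cacb$D
  rot[2] = acb$DC
  rot[3] = cb$DCa
  rot[4] = b$DCac
  rot[5] = $DCacb
Sorted (with $ < everything):
  sorted[0] = $DCacb  (last char: 'b')
  sorted[1] = Cacb$D  (last char: 'D')
  sorted[2] = DCacb$  (last char: '$')
  sorted[3] = acb$DC  (last char: 'C')
  sorted[4] = b$DCac  (last char: 'c')
  sorted[5] = cb$DCa  (last char: 'a')
Last column: bD$Cca
Original string S is at sorted index 2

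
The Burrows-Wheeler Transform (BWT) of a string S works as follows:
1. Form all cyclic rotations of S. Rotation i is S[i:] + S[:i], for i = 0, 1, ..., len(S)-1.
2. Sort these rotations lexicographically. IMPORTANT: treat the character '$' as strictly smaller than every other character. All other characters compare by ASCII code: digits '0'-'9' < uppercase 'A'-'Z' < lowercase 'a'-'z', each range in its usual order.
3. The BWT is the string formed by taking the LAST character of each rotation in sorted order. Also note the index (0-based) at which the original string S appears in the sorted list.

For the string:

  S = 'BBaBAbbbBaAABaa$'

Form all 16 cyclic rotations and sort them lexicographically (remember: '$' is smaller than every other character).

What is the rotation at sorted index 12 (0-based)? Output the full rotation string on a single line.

Answer: aa$BBaBAbbbBaAAB

Derivation:
All 16 rotations (rotation i = S[i:]+S[:i]):
  rot[0] = BBaBAbbbBaAABaa$
  rot[1] = BaBAbbbBaAABaa$B
  rot[2] = aBAbbbBaAABaa$BB
  rot[3] = BAbbbBaAABaa$BBa
  rot[4] = AbbbBaAABaa$BBaB
  rot[5] = bbbBaAABaa$BBaBA
  rot[6] = bbBaAABaa$BBaBAb
  rot[7] = bBaAABaa$BBaBAbb
  rot[8] = BaAABaa$BBaBAbbb
  rot[9] = aAABaa$BBaBAbbbB
  rot[10] = AABaa$BBaBAbbbBa
  rot[11] = ABaa$BBaBAbbbBaA
  rot[12] = Baa$BBaBAbbbBaAA
  rot[13] = aa$BBaBAbbbBaAAB
  rot[14] = a$BBaBAbbbBaAABa
  rot[15] = $BBaBAbbbBaAABaa
Sorted (with $ < everything):
  sorted[0] = $BBaBAbbbBaAABaa
  sorted[1] = AABaa$BBaBAbbbBa
  sorted[2] = ABaa$BBaBAbbbBaA
  sorted[3] = AbbbBaAABaa$BBaB
  sorted[4] = BAbbbBaAABaa$BBa
  sorted[5] = BBaBAbbbBaAABaa$
  sorted[6] = BaAABaa$BBaBAbbb
  sorted[7] = BaBAbbbBaAABaa$B
  sorted[8] = Baa$BBaBAbbbBaAA
  sorted[9] = a$BBaBAbbbBaAABa
  sorted[10] = aAABaa$BBaBAbbbB
  sorted[11] = aBAbbbBaAABaa$BB
  sorted[12] = aa$BBaBAbbbBaAAB
  sorted[13] = bBaAABaa$BBaBAbb
  sorted[14] = bbBaAABaa$BBaBAb
  sorted[15] = bbbBaAABaa$BBaBA
sorted[12] = aa$BBaBAbbbBaAAB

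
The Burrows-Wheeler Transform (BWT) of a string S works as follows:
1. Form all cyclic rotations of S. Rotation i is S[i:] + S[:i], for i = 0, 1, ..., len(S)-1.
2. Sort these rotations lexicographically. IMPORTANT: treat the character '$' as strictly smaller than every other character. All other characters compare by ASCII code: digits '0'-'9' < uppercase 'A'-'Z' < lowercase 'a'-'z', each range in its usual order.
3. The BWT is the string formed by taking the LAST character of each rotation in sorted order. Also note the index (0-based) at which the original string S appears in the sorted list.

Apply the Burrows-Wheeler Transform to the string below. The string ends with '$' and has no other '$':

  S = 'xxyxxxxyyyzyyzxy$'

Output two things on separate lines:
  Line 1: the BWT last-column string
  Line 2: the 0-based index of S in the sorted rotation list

Answer: yyx$xzxxxxxzyyyyy
3

Derivation:
All 17 rotations (rotation i = S[i:]+S[:i]):
  rot[0] = xxyxxxxyyyzyyzxy$
  rot[1] = xyxxxxyyyzyyzxy$x
  rot[2] = yxxxxyyyzyyzxy$xx
  rot[3] = xxxxyyyzyyzxy$xxy
  rot[4] = xxxyyyzyyzxy$xxyx
  rot[5] = xxyyyzyyzxy$xxyxx
  rot[6] = xyyyzyyzxy$xxyxxx
  rot[7] = yyyzyyzxy$xxyxxxx
  rot[8] = yyzyyzxy$xxyxxxxy
  rot[9] = yzyyzxy$xxyxxxxyy
  rot[10] = zyyzxy$xxyxxxxyyy
  rot[11] = yyzxy$xxyxxxxyyyz
  rot[12] = yzxy$xxyxxxxyyyzy
  rot[13] = zxy$xxyxxxxyyyzyy
  rot[14] = xy$xxyxxxxyyyzyyz
  rot[15] = y$xxyxxxxyyyzyyzx
  rot[16] = $xxyxxxxyyyzyyzxy
Sorted (with $ < everything):
  sorted[0] = $xxyxxxxyyyzyyzxy  (last char: 'y')
  sorted[1] = xxxxyyyzyyzxy$xxy  (last char: 'y')
  sorted[2] = xxxyyyzyyzxy$xxyx  (last char: 'x')
  sorted[3] = xxyxxxxyyyzyyzxy$  (last char: '$')
  sorted[4] = xxyyyzyyzxy$xxyxx  (last char: 'x')
  sorted[5] = xy$xxyxxxxyyyzyyz  (last char: 'z')
  sorted[6] = xyxxxxyyyzyyzxy$x  (last char: 'x')
  sorted[7] = xyyyzyyzxy$xxyxxx  (last char: 'x')
  sorted[8] = y$xxyxxxxyyyzyyzx  (last char: 'x')
  sorted[9] = yxxxxyyyzyyzxy$xx  (last char: 'x')
  sorted[10] = yyyzyyzxy$xxyxxxx  (last char: 'x')
  sorted[11] = yyzxy$xxyxxxxyyyz  (last char: 'z')
  sorted[12] = yyzyyzxy$xxyxxxxy  (last char: 'y')
  sorted[13] = yzxy$xxyxxxxyyyzy  (last char: 'y')
  sorted[14] = yzyyzxy$xxyxxxxyy  (last char: 'y')
  sorted[15] = zxy$xxyxxxxyyyzyy  (last char: 'y')
  sorted[16] = zyyzxy$xxyxxxxyyy  (last char: 'y')
Last column: yyx$xzxxxxxzyyyyy
Original string S is at sorted index 3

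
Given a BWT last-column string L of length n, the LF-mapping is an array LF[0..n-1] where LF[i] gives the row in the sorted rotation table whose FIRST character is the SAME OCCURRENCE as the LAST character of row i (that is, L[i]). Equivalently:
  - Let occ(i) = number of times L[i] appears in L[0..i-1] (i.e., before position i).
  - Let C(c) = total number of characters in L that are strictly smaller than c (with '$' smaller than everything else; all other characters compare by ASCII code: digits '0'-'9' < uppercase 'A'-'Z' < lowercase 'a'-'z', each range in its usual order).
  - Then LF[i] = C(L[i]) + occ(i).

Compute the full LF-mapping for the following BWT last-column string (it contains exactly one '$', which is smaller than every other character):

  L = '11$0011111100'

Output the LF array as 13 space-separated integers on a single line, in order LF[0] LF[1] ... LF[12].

Char counts: '$':1, '0':4, '1':8
C (first-col start): C('$')=0, C('0')=1, C('1')=5
L[0]='1': occ=0, LF[0]=C('1')+0=5+0=5
L[1]='1': occ=1, LF[1]=C('1')+1=5+1=6
L[2]='$': occ=0, LF[2]=C('$')+0=0+0=0
L[3]='0': occ=0, LF[3]=C('0')+0=1+0=1
L[4]='0': occ=1, LF[4]=C('0')+1=1+1=2
L[5]='1': occ=2, LF[5]=C('1')+2=5+2=7
L[6]='1': occ=3, LF[6]=C('1')+3=5+3=8
L[7]='1': occ=4, LF[7]=C('1')+4=5+4=9
L[8]='1': occ=5, LF[8]=C('1')+5=5+5=10
L[9]='1': occ=6, LF[9]=C('1')+6=5+6=11
L[10]='1': occ=7, LF[10]=C('1')+7=5+7=12
L[11]='0': occ=2, LF[11]=C('0')+2=1+2=3
L[12]='0': occ=3, LF[12]=C('0')+3=1+3=4

Answer: 5 6 0 1 2 7 8 9 10 11 12 3 4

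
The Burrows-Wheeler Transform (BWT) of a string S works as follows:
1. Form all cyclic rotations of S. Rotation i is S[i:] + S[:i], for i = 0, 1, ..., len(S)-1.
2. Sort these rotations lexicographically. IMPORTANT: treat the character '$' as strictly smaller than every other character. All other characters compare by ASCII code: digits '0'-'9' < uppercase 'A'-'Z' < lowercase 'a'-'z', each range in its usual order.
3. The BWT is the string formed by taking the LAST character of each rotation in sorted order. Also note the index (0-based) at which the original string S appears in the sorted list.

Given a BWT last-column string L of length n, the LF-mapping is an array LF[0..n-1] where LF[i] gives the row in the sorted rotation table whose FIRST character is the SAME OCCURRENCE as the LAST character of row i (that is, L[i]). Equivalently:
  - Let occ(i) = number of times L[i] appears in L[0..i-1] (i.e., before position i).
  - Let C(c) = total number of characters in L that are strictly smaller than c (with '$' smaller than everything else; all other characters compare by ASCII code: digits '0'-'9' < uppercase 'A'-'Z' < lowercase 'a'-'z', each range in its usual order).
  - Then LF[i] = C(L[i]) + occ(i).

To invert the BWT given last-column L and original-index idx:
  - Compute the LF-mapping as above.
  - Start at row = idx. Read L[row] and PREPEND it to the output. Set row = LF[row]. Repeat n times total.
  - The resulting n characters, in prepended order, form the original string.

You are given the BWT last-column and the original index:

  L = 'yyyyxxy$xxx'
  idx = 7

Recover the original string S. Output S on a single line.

Answer: yxxyxyxxyy$

Derivation:
LF mapping: 6 7 8 9 1 2 10 0 3 4 5
Walk LF starting at row 7, prepending L[row]:
  step 1: row=7, L[7]='$', prepend. Next row=LF[7]=0
  step 2: row=0, L[0]='y', prepend. Next row=LF[0]=6
  step 3: row=6, L[6]='y', prepend. Next row=LF[6]=10
  step 4: row=10, L[10]='x', prepend. Next row=LF[10]=5
  step 5: row=5, L[5]='x', prepend. Next row=LF[5]=2
  step 6: row=2, L[2]='y', prepend. Next row=LF[2]=8
  step 7: row=8, L[8]='x', prepend. Next row=LF[8]=3
  step 8: row=3, L[3]='y', prepend. Next row=LF[3]=9
  step 9: row=9, L[9]='x', prepend. Next row=LF[9]=4
  step 10: row=4, L[4]='x', prepend. Next row=LF[4]=1
  step 11: row=1, L[1]='y', prepend. Next row=LF[1]=7
Reversed output: yxxyxyxxyy$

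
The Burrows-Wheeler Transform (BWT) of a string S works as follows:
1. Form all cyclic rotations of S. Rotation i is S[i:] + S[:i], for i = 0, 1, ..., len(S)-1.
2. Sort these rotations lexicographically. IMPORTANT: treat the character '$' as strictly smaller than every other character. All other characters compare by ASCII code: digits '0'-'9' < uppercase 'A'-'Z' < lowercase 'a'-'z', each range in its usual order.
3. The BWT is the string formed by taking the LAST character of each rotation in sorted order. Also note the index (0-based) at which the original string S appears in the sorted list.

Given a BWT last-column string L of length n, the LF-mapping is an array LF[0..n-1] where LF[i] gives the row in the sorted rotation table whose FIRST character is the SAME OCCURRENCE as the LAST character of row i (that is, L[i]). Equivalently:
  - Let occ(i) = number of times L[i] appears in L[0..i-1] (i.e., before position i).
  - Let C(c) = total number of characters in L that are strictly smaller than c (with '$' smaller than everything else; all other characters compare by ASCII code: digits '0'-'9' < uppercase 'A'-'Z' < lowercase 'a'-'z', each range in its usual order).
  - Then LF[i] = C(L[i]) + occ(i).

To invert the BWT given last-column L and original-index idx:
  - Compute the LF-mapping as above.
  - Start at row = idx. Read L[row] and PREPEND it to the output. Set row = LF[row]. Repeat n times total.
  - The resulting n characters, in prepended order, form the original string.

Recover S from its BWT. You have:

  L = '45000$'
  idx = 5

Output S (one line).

Answer: 50004$

Derivation:
LF mapping: 4 5 1 2 3 0
Walk LF starting at row 5, prepending L[row]:
  step 1: row=5, L[5]='$', prepend. Next row=LF[5]=0
  step 2: row=0, L[0]='4', prepend. Next row=LF[0]=4
  step 3: row=4, L[4]='0', prepend. Next row=LF[4]=3
  step 4: row=3, L[3]='0', prepend. Next row=LF[3]=2
  step 5: row=2, L[2]='0', prepend. Next row=LF[2]=1
  step 6: row=1, L[1]='5', prepend. Next row=LF[1]=5
Reversed output: 50004$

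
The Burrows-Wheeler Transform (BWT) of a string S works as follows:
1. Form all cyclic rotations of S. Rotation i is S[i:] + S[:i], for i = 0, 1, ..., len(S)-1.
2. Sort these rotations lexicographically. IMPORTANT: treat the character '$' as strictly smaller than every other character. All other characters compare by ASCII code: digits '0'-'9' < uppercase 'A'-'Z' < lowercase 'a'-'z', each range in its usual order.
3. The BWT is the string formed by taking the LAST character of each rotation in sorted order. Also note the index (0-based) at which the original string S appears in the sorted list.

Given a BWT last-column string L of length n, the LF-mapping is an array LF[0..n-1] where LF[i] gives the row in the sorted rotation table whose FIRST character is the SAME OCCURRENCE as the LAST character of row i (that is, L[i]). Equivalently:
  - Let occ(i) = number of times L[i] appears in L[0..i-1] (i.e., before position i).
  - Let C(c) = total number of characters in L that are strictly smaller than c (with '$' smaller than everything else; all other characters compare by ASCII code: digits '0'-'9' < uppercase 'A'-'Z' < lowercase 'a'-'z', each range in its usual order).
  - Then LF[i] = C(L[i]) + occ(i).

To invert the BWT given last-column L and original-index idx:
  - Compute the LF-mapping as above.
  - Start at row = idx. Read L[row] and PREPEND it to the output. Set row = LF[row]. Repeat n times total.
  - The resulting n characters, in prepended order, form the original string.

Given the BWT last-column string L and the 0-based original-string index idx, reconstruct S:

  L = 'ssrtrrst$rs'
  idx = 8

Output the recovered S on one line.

Answer: stssrrrtrs$

Derivation:
LF mapping: 5 6 1 9 2 3 7 10 0 4 8
Walk LF starting at row 8, prepending L[row]:
  step 1: row=8, L[8]='$', prepend. Next row=LF[8]=0
  step 2: row=0, L[0]='s', prepend. Next row=LF[0]=5
  step 3: row=5, L[5]='r', prepend. Next row=LF[5]=3
  step 4: row=3, L[3]='t', prepend. Next row=LF[3]=9
  step 5: row=9, L[9]='r', prepend. Next row=LF[9]=4
  step 6: row=4, L[4]='r', prepend. Next row=LF[4]=2
  step 7: row=2, L[2]='r', prepend. Next row=LF[2]=1
  step 8: row=1, L[1]='s', prepend. Next row=LF[1]=6
  step 9: row=6, L[6]='s', prepend. Next row=LF[6]=7
  step 10: row=7, L[7]='t', prepend. Next row=LF[7]=10
  step 11: row=10, L[10]='s', prepend. Next row=LF[10]=8
Reversed output: stssrrrtrs$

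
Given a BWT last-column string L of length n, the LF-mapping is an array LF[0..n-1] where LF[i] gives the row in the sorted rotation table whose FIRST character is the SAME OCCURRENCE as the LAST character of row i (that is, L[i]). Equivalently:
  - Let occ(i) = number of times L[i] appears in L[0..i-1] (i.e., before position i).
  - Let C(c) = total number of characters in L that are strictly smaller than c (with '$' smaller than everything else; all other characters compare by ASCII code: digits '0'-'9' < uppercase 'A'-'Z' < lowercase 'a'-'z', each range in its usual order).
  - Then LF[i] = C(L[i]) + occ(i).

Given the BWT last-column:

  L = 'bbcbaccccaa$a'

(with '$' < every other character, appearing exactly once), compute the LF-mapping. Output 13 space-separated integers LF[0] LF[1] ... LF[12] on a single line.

Char counts: '$':1, 'a':4, 'b':3, 'c':5
C (first-col start): C('$')=0, C('a')=1, C('b')=5, C('c')=8
L[0]='b': occ=0, LF[0]=C('b')+0=5+0=5
L[1]='b': occ=1, LF[1]=C('b')+1=5+1=6
L[2]='c': occ=0, LF[2]=C('c')+0=8+0=8
L[3]='b': occ=2, LF[3]=C('b')+2=5+2=7
L[4]='a': occ=0, LF[4]=C('a')+0=1+0=1
L[5]='c': occ=1, LF[5]=C('c')+1=8+1=9
L[6]='c': occ=2, LF[6]=C('c')+2=8+2=10
L[7]='c': occ=3, LF[7]=C('c')+3=8+3=11
L[8]='c': occ=4, LF[8]=C('c')+4=8+4=12
L[9]='a': occ=1, LF[9]=C('a')+1=1+1=2
L[10]='a': occ=2, LF[10]=C('a')+2=1+2=3
L[11]='$': occ=0, LF[11]=C('$')+0=0+0=0
L[12]='a': occ=3, LF[12]=C('a')+3=1+3=4

Answer: 5 6 8 7 1 9 10 11 12 2 3 0 4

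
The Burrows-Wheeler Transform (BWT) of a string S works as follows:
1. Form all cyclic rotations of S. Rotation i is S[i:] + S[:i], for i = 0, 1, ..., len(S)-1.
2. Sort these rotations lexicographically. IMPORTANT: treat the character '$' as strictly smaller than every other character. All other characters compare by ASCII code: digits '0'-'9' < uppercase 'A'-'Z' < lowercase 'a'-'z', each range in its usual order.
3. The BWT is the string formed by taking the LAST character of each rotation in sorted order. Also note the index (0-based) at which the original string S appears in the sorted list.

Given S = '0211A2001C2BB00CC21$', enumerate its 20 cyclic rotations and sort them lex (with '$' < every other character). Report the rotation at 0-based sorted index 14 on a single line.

Answer: A2001C2BB00CC21$0211

Derivation:
All 20 rotations (rotation i = S[i:]+S[:i]):
  rot[0] = 0211A2001C2BB00CC21$
  rot[1] = 211A2001C2BB00CC21$0
  rot[2] = 11A2001C2BB00CC21$02
  rot[3] = 1A2001C2BB00CC21$021
  rot[4] = A2001C2BB00CC21$0211
  rot[5] = 2001C2BB00CC21$0211A
  rot[6] = 001C2BB00CC21$0211A2
  rot[7] = 01C2BB00CC21$0211A20
  rot[8] = 1C2BB00CC21$0211A200
  rot[9] = C2BB00CC21$0211A2001
  rot[10] = 2BB00CC21$0211A2001C
  rot[11] = BB00CC21$0211A2001C2
  rot[12] = B00CC21$0211A2001C2B
  rot[13] = 00CC21$0211A2001C2BB
  rot[14] = 0CC21$0211A2001C2BB0
  rot[15] = CC21$0211A2001C2BB00
  rot[16] = C21$0211A2001C2BB00C
  rot[17] = 21$0211A2001C2BB00CC
  rot[18] = 1$0211A2001C2BB00CC2
  rot[19] = $0211A2001C2BB00CC21
Sorted (with $ < everything):
  sorted[0] = $0211A2001C2BB00CC21
  sorted[1] = 001C2BB00CC21$0211A2
  sorted[2] = 00CC21$0211A2001C2BB
  sorted[3] = 01C2BB00CC21$0211A20
  sorted[4] = 0211A2001C2BB00CC21$
  sorted[5] = 0CC21$0211A2001C2BB0
  sorted[6] = 1$0211A2001C2BB00CC2
  sorted[7] = 11A2001C2BB00CC21$02
  sorted[8] = 1A2001C2BB00CC21$021
  sorted[9] = 1C2BB00CC21$0211A200
  sorted[10] = 2001C2BB00CC21$0211A
  sorted[11] = 21$0211A2001C2BB00CC
  sorted[12] = 211A2001C2BB00CC21$0
  sorted[13] = 2BB00CC21$0211A2001C
  sorted[14] = A2001C2BB00CC21$0211
  sorted[15] = B00CC21$0211A2001C2B
  sorted[16] = BB00CC21$0211A2001C2
  sorted[17] = C21$0211A2001C2BB00C
  sorted[18] = C2BB00CC21$0211A2001
  sorted[19] = CC21$0211A2001C2BB00
sorted[14] = A2001C2BB00CC21$0211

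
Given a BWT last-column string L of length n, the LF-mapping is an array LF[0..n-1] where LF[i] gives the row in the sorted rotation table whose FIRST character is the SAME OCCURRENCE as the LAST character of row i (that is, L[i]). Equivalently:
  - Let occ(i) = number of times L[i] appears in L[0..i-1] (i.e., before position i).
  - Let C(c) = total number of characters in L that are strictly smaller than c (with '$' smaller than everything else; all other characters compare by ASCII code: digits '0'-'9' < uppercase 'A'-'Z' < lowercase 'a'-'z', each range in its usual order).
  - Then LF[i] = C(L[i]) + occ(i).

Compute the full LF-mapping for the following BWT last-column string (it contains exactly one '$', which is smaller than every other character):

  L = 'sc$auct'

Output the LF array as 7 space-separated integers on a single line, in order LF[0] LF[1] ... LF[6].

Char counts: '$':1, 'a':1, 'c':2, 's':1, 't':1, 'u':1
C (first-col start): C('$')=0, C('a')=1, C('c')=2, C('s')=4, C('t')=5, C('u')=6
L[0]='s': occ=0, LF[0]=C('s')+0=4+0=4
L[1]='c': occ=0, LF[1]=C('c')+0=2+0=2
L[2]='$': occ=0, LF[2]=C('$')+0=0+0=0
L[3]='a': occ=0, LF[3]=C('a')+0=1+0=1
L[4]='u': occ=0, LF[4]=C('u')+0=6+0=6
L[5]='c': occ=1, LF[5]=C('c')+1=2+1=3
L[6]='t': occ=0, LF[6]=C('t')+0=5+0=5

Answer: 4 2 0 1 6 3 5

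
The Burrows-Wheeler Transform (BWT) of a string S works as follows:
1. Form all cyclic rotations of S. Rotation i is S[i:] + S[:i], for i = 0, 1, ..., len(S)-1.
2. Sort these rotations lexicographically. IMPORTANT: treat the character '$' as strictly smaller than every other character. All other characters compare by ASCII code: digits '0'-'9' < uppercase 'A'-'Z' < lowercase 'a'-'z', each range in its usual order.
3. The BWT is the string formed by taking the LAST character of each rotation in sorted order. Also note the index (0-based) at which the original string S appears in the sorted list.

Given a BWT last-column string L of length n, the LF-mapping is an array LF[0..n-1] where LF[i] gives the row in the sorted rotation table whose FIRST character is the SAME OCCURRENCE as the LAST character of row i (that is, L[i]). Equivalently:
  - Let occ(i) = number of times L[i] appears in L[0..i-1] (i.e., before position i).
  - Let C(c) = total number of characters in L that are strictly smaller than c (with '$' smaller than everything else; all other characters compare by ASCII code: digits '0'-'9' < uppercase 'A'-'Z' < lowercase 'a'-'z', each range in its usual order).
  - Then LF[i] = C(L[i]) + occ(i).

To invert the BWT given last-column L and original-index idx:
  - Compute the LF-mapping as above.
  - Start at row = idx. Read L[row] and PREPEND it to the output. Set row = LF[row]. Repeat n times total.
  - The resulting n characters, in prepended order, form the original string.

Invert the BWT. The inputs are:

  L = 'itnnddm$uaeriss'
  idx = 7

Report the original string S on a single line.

Answer: misunderstandi$

Derivation:
LF mapping: 5 13 8 9 2 3 7 0 14 1 4 10 6 11 12
Walk LF starting at row 7, prepending L[row]:
  step 1: row=7, L[7]='$', prepend. Next row=LF[7]=0
  step 2: row=0, L[0]='i', prepend. Next row=LF[0]=5
  step 3: row=5, L[5]='d', prepend. Next row=LF[5]=3
  step 4: row=3, L[3]='n', prepend. Next row=LF[3]=9
  step 5: row=9, L[9]='a', prepend. Next row=LF[9]=1
  step 6: row=1, L[1]='t', prepend. Next row=LF[1]=13
  step 7: row=13, L[13]='s', prepend. Next row=LF[13]=11
  step 8: row=11, L[11]='r', prepend. Next row=LF[11]=10
  step 9: row=10, L[10]='e', prepend. Next row=LF[10]=4
  step 10: row=4, L[4]='d', prepend. Next row=LF[4]=2
  step 11: row=2, L[2]='n', prepend. Next row=LF[2]=8
  step 12: row=8, L[8]='u', prepend. Next row=LF[8]=14
  step 13: row=14, L[14]='s', prepend. Next row=LF[14]=12
  step 14: row=12, L[12]='i', prepend. Next row=LF[12]=6
  step 15: row=6, L[6]='m', prepend. Next row=LF[6]=7
Reversed output: misunderstandi$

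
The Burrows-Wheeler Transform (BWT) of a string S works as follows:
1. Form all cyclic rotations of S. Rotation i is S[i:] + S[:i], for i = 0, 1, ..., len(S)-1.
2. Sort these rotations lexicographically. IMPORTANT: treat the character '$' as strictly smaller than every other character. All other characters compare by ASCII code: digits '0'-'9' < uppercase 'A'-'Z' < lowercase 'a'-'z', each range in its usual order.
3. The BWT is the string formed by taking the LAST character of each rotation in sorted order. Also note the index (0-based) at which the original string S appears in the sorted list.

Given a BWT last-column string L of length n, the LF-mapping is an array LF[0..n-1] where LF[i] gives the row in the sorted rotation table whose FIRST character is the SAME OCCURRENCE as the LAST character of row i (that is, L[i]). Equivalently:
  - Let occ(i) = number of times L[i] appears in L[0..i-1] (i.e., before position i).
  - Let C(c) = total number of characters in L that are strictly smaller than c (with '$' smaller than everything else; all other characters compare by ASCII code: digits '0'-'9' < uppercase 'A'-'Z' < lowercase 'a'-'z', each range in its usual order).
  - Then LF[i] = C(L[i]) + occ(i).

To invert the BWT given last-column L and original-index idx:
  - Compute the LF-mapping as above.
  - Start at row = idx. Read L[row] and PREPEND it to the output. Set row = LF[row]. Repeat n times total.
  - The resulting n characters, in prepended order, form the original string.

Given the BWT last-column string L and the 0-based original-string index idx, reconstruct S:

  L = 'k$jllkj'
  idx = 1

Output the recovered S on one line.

Answer: jjlklk$

Derivation:
LF mapping: 3 0 1 5 6 4 2
Walk LF starting at row 1, prepending L[row]:
  step 1: row=1, L[1]='$', prepend. Next row=LF[1]=0
  step 2: row=0, L[0]='k', prepend. Next row=LF[0]=3
  step 3: row=3, L[3]='l', prepend. Next row=LF[3]=5
  step 4: row=5, L[5]='k', prepend. Next row=LF[5]=4
  step 5: row=4, L[4]='l', prepend. Next row=LF[4]=6
  step 6: row=6, L[6]='j', prepend. Next row=LF[6]=2
  step 7: row=2, L[2]='j', prepend. Next row=LF[2]=1
Reversed output: jjlklk$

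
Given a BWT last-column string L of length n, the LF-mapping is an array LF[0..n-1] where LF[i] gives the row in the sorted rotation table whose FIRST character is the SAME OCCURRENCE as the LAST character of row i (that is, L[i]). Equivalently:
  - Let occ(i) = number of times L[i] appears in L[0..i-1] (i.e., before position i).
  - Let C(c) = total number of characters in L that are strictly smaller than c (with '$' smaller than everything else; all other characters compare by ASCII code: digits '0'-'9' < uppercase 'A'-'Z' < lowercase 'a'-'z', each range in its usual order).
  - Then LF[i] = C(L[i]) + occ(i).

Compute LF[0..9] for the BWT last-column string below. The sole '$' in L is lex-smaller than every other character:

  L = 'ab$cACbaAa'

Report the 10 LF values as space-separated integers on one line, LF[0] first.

Answer: 4 7 0 9 1 3 8 5 2 6

Derivation:
Char counts: '$':1, 'A':2, 'C':1, 'a':3, 'b':2, 'c':1
C (first-col start): C('$')=0, C('A')=1, C('C')=3, C('a')=4, C('b')=7, C('c')=9
L[0]='a': occ=0, LF[0]=C('a')+0=4+0=4
L[1]='b': occ=0, LF[1]=C('b')+0=7+0=7
L[2]='$': occ=0, LF[2]=C('$')+0=0+0=0
L[3]='c': occ=0, LF[3]=C('c')+0=9+0=9
L[4]='A': occ=0, LF[4]=C('A')+0=1+0=1
L[5]='C': occ=0, LF[5]=C('C')+0=3+0=3
L[6]='b': occ=1, LF[6]=C('b')+1=7+1=8
L[7]='a': occ=1, LF[7]=C('a')+1=4+1=5
L[8]='A': occ=1, LF[8]=C('A')+1=1+1=2
L[9]='a': occ=2, LF[9]=C('a')+2=4+2=6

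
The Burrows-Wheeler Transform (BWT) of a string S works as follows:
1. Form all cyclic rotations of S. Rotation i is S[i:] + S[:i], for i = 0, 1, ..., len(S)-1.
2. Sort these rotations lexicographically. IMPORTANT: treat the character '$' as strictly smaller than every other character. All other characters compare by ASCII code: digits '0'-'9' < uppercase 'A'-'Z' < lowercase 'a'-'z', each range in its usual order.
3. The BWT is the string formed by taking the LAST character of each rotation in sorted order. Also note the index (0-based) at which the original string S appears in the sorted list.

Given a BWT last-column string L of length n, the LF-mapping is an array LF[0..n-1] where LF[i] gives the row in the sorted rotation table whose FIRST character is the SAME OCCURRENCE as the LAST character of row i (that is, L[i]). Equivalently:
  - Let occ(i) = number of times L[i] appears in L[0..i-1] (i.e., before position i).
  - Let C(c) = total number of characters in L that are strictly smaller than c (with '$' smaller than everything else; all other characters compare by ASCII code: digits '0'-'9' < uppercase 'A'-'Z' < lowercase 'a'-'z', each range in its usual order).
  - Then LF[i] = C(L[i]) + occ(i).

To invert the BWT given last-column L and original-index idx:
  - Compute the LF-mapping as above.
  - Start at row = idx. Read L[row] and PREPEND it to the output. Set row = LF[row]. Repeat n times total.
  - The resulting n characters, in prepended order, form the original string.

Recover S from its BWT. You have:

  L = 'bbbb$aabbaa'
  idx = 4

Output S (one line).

Answer: abbabbabab$

Derivation:
LF mapping: 5 6 7 8 0 1 2 9 10 3 4
Walk LF starting at row 4, prepending L[row]:
  step 1: row=4, L[4]='$', prepend. Next row=LF[4]=0
  step 2: row=0, L[0]='b', prepend. Next row=LF[0]=5
  step 3: row=5, L[5]='a', prepend. Next row=LF[5]=1
  step 4: row=1, L[1]='b', prepend. Next row=LF[1]=6
  step 5: row=6, L[6]='a', prepend. Next row=LF[6]=2
  step 6: row=2, L[2]='b', prepend. Next row=LF[2]=7
  step 7: row=7, L[7]='b', prepend. Next row=LF[7]=9
  step 8: row=9, L[9]='a', prepend. Next row=LF[9]=3
  step 9: row=3, L[3]='b', prepend. Next row=LF[3]=8
  step 10: row=8, L[8]='b', prepend. Next row=LF[8]=10
  step 11: row=10, L[10]='a', prepend. Next row=LF[10]=4
Reversed output: abbabbabab$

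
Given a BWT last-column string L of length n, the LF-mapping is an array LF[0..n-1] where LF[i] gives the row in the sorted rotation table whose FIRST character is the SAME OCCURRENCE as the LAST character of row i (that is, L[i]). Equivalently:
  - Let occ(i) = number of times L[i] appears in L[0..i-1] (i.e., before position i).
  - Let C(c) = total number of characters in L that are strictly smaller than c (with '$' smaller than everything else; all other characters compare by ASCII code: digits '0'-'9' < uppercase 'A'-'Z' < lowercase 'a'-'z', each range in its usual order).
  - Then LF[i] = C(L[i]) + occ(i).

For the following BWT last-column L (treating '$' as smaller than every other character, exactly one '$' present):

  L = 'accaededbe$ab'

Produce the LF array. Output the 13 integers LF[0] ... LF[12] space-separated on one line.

Answer: 1 6 7 2 10 8 11 9 4 12 0 3 5

Derivation:
Char counts: '$':1, 'a':3, 'b':2, 'c':2, 'd':2, 'e':3
C (first-col start): C('$')=0, C('a')=1, C('b')=4, C('c')=6, C('d')=8, C('e')=10
L[0]='a': occ=0, LF[0]=C('a')+0=1+0=1
L[1]='c': occ=0, LF[1]=C('c')+0=6+0=6
L[2]='c': occ=1, LF[2]=C('c')+1=6+1=7
L[3]='a': occ=1, LF[3]=C('a')+1=1+1=2
L[4]='e': occ=0, LF[4]=C('e')+0=10+0=10
L[5]='d': occ=0, LF[5]=C('d')+0=8+0=8
L[6]='e': occ=1, LF[6]=C('e')+1=10+1=11
L[7]='d': occ=1, LF[7]=C('d')+1=8+1=9
L[8]='b': occ=0, LF[8]=C('b')+0=4+0=4
L[9]='e': occ=2, LF[9]=C('e')+2=10+2=12
L[10]='$': occ=0, LF[10]=C('$')+0=0+0=0
L[11]='a': occ=2, LF[11]=C('a')+2=1+2=3
L[12]='b': occ=1, LF[12]=C('b')+1=4+1=5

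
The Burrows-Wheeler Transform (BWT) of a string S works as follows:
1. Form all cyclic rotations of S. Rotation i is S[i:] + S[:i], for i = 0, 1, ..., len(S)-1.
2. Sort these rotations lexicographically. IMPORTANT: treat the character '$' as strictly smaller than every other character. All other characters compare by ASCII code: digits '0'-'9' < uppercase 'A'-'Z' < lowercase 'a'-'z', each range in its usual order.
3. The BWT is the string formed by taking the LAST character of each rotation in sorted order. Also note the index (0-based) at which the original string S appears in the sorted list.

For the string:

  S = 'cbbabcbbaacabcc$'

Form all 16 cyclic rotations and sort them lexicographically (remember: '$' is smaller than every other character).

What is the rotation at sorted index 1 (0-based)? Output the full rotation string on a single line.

Answer: aacabcc$cbbabcbb

Derivation:
All 16 rotations (rotation i = S[i:]+S[:i]):
  rot[0] = cbbabcbbaacabcc$
  rot[1] = bbabcbbaacabcc$c
  rot[2] = babcbbaacabcc$cb
  rot[3] = abcbbaacabcc$cbb
  rot[4] = bcbbaacabcc$cbba
  rot[5] = cbbaacabcc$cbbab
  rot[6] = bbaacabcc$cbbabc
  rot[7] = baacabcc$cbbabcb
  rot[8] = aacabcc$cbbabcbb
  rot[9] = acabcc$cbbabcbba
  rot[10] = cabcc$cbbabcbbaa
  rot[11] = abcc$cbbabcbbaac
  rot[12] = bcc$cbbabcbbaaca
  rot[13] = cc$cbbabcbbaacab
  rot[14] = c$cbbabcbbaacabc
  rot[15] = $cbbabcbbaacabcc
Sorted (with $ < everything):
  sorted[0] = $cbbabcbbaacabcc
  sorted[1] = aacabcc$cbbabcbb
  sorted[2] = abcbbaacabcc$cbb
  sorted[3] = abcc$cbbabcbbaac
  sorted[4] = acabcc$cbbabcbba
  sorted[5] = baacabcc$cbbabcb
  sorted[6] = babcbbaacabcc$cb
  sorted[7] = bbaacabcc$cbbabc
  sorted[8] = bbabcbbaacabcc$c
  sorted[9] = bcbbaacabcc$cbba
  sorted[10] = bcc$cbbabcbbaaca
  sorted[11] = c$cbbabcbbaacabc
  sorted[12] = cabcc$cbbabcbbaa
  sorted[13] = cbbaacabcc$cbbab
  sorted[14] = cbbabcbbaacabcc$
  sorted[15] = cc$cbbabcbbaacab
sorted[1] = aacabcc$cbbabcbb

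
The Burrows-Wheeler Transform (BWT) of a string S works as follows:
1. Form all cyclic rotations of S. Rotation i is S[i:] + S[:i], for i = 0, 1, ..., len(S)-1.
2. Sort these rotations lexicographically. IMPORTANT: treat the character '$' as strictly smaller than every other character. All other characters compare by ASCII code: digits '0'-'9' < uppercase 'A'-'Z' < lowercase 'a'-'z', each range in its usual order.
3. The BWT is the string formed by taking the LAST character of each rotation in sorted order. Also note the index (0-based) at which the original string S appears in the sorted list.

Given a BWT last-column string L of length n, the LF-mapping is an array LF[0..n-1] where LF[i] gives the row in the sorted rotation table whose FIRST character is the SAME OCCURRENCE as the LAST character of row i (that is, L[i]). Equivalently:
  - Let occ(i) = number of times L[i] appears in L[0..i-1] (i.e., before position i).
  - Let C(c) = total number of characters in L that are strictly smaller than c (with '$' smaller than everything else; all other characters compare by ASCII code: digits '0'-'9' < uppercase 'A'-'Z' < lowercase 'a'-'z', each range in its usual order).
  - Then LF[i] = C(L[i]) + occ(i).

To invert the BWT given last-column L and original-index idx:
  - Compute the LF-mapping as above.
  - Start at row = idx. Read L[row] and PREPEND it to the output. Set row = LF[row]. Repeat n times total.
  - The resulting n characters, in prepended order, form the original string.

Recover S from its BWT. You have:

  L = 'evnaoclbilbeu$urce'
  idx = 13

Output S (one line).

Answer: occurunbelievable$

Derivation:
LF mapping: 6 17 12 1 13 4 10 2 9 11 3 7 15 0 16 14 5 8
Walk LF starting at row 13, prepending L[row]:
  step 1: row=13, L[13]='$', prepend. Next row=LF[13]=0
  step 2: row=0, L[0]='e', prepend. Next row=LF[0]=6
  step 3: row=6, L[6]='l', prepend. Next row=LF[6]=10
  step 4: row=10, L[10]='b', prepend. Next row=LF[10]=3
  step 5: row=3, L[3]='a', prepend. Next row=LF[3]=1
  step 6: row=1, L[1]='v', prepend. Next row=LF[1]=17
  step 7: row=17, L[17]='e', prepend. Next row=LF[17]=8
  step 8: row=8, L[8]='i', prepend. Next row=LF[8]=9
  step 9: row=9, L[9]='l', prepend. Next row=LF[9]=11
  step 10: row=11, L[11]='e', prepend. Next row=LF[11]=7
  step 11: row=7, L[7]='b', prepend. Next row=LF[7]=2
  step 12: row=2, L[2]='n', prepend. Next row=LF[2]=12
  step 13: row=12, L[12]='u', prepend. Next row=LF[12]=15
  step 14: row=15, L[15]='r', prepend. Next row=LF[15]=14
  step 15: row=14, L[14]='u', prepend. Next row=LF[14]=16
  step 16: row=16, L[16]='c', prepend. Next row=LF[16]=5
  step 17: row=5, L[5]='c', prepend. Next row=LF[5]=4
  step 18: row=4, L[4]='o', prepend. Next row=LF[4]=13
Reversed output: occurunbelievable$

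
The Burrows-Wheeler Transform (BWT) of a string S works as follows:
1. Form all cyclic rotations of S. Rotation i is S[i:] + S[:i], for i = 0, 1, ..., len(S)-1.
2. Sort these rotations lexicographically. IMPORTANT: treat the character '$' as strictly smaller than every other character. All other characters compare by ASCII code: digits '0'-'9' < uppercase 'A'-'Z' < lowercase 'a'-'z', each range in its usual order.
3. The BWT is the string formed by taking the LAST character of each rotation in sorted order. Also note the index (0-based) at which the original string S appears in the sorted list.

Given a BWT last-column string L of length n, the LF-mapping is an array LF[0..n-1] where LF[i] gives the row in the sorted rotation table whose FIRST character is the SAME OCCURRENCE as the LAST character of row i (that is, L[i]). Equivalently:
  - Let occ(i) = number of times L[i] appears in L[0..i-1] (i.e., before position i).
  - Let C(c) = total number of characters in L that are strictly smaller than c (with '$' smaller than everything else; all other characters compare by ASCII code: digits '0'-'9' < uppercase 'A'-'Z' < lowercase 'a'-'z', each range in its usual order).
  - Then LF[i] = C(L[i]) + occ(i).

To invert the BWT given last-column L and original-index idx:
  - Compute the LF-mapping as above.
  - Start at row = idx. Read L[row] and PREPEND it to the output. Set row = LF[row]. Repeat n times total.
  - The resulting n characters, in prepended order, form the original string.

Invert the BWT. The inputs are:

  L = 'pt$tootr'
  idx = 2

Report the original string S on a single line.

Answer: otorttp$

Derivation:
LF mapping: 3 5 0 6 1 2 7 4
Walk LF starting at row 2, prepending L[row]:
  step 1: row=2, L[2]='$', prepend. Next row=LF[2]=0
  step 2: row=0, L[0]='p', prepend. Next row=LF[0]=3
  step 3: row=3, L[3]='t', prepend. Next row=LF[3]=6
  step 4: row=6, L[6]='t', prepend. Next row=LF[6]=7
  step 5: row=7, L[7]='r', prepend. Next row=LF[7]=4
  step 6: row=4, L[4]='o', prepend. Next row=LF[4]=1
  step 7: row=1, L[1]='t', prepend. Next row=LF[1]=5
  step 8: row=5, L[5]='o', prepend. Next row=LF[5]=2
Reversed output: otorttp$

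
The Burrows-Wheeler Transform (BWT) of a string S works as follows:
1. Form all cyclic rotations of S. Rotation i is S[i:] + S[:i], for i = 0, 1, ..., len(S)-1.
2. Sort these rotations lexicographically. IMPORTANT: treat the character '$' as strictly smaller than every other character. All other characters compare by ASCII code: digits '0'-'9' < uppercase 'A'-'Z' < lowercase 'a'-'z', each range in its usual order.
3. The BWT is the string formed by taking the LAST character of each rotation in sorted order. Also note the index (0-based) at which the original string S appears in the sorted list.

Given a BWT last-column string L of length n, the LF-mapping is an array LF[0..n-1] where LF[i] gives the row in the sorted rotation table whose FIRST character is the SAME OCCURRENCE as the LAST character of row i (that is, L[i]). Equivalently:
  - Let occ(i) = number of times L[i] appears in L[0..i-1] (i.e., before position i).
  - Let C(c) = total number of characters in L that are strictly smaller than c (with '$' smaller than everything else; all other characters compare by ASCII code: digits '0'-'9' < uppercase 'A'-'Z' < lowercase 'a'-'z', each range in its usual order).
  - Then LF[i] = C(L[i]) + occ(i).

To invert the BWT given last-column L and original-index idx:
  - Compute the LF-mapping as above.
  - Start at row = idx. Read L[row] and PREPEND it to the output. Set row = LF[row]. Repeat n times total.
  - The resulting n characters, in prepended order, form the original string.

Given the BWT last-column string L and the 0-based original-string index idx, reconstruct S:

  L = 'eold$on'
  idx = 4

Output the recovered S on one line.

Answer: noodle$

Derivation:
LF mapping: 2 5 3 1 0 6 4
Walk LF starting at row 4, prepending L[row]:
  step 1: row=4, L[4]='$', prepend. Next row=LF[4]=0
  step 2: row=0, L[0]='e', prepend. Next row=LF[0]=2
  step 3: row=2, L[2]='l', prepend. Next row=LF[2]=3
  step 4: row=3, L[3]='d', prepend. Next row=LF[3]=1
  step 5: row=1, L[1]='o', prepend. Next row=LF[1]=5
  step 6: row=5, L[5]='o', prepend. Next row=LF[5]=6
  step 7: row=6, L[6]='n', prepend. Next row=LF[6]=4
Reversed output: noodle$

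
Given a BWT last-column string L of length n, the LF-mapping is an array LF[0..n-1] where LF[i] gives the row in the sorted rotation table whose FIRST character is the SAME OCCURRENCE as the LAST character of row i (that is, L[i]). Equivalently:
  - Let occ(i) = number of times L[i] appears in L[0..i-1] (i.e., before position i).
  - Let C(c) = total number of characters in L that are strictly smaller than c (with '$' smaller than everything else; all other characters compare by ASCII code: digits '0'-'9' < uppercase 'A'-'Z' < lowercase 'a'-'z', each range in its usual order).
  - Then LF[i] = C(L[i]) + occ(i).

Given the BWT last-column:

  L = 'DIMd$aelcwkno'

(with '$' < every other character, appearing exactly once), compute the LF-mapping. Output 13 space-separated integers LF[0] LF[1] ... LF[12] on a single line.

Char counts: '$':1, 'D':1, 'I':1, 'M':1, 'a':1, 'c':1, 'd':1, 'e':1, 'k':1, 'l':1, 'n':1, 'o':1, 'w':1
C (first-col start): C('$')=0, C('D')=1, C('I')=2, C('M')=3, C('a')=4, C('c')=5, C('d')=6, C('e')=7, C('k')=8, C('l')=9, C('n')=10, C('o')=11, C('w')=12
L[0]='D': occ=0, LF[0]=C('D')+0=1+0=1
L[1]='I': occ=0, LF[1]=C('I')+0=2+0=2
L[2]='M': occ=0, LF[2]=C('M')+0=3+0=3
L[3]='d': occ=0, LF[3]=C('d')+0=6+0=6
L[4]='$': occ=0, LF[4]=C('$')+0=0+0=0
L[5]='a': occ=0, LF[5]=C('a')+0=4+0=4
L[6]='e': occ=0, LF[6]=C('e')+0=7+0=7
L[7]='l': occ=0, LF[7]=C('l')+0=9+0=9
L[8]='c': occ=0, LF[8]=C('c')+0=5+0=5
L[9]='w': occ=0, LF[9]=C('w')+0=12+0=12
L[10]='k': occ=0, LF[10]=C('k')+0=8+0=8
L[11]='n': occ=0, LF[11]=C('n')+0=10+0=10
L[12]='o': occ=0, LF[12]=C('o')+0=11+0=11

Answer: 1 2 3 6 0 4 7 9 5 12 8 10 11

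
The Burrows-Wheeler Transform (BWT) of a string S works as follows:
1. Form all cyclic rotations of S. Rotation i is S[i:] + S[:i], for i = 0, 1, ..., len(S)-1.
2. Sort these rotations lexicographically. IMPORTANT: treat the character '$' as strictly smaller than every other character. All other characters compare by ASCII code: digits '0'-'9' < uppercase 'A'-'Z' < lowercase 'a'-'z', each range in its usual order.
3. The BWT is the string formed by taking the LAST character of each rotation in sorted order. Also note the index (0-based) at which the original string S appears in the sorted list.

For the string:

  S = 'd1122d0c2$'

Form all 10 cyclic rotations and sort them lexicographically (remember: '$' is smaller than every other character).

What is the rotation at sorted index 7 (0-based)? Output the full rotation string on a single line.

Answer: c2$d1122d0

Derivation:
All 10 rotations (rotation i = S[i:]+S[:i]):
  rot[0] = d1122d0c2$
  rot[1] = 1122d0c2$d
  rot[2] = 122d0c2$d1
  rot[3] = 22d0c2$d11
  rot[4] = 2d0c2$d112
  rot[5] = d0c2$d1122
  rot[6] = 0c2$d1122d
  rot[7] = c2$d1122d0
  rot[8] = 2$d1122d0c
  rot[9] = $d1122d0c2
Sorted (with $ < everything):
  sorted[0] = $d1122d0c2
  sorted[1] = 0c2$d1122d
  sorted[2] = 1122d0c2$d
  sorted[3] = 122d0c2$d1
  sorted[4] = 2$d1122d0c
  sorted[5] = 22d0c2$d11
  sorted[6] = 2d0c2$d112
  sorted[7] = c2$d1122d0
  sorted[8] = d0c2$d1122
  sorted[9] = d1122d0c2$
sorted[7] = c2$d1122d0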